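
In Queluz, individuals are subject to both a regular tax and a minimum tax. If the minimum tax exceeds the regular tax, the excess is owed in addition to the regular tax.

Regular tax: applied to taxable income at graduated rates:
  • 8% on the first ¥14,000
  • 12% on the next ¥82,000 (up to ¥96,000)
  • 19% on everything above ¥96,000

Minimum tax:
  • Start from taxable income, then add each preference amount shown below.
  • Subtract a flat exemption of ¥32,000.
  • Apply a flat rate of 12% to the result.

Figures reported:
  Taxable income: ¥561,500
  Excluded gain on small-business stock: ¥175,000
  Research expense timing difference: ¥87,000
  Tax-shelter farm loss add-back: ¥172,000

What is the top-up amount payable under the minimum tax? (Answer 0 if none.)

¥16,215

Regular tax:
  ¥14,000 × 8% = ¥1,120
  ¥82,000 × 12% = ¥9,840
  ¥465,500 × 19% = ¥88,445
  → ¥99,405

Minimum tax:
  Adjusted income: ¥561,500 + ¥175,000 + ¥87,000 + ¥172,000 = ¥995,500
  Less exemption ¥32,000 → base ¥963,500
  ¥963,500 × 12% = ¥115,620

Excess of minimum tax over regular tax: ¥115,620 − ¥99,405 = ¥16,215.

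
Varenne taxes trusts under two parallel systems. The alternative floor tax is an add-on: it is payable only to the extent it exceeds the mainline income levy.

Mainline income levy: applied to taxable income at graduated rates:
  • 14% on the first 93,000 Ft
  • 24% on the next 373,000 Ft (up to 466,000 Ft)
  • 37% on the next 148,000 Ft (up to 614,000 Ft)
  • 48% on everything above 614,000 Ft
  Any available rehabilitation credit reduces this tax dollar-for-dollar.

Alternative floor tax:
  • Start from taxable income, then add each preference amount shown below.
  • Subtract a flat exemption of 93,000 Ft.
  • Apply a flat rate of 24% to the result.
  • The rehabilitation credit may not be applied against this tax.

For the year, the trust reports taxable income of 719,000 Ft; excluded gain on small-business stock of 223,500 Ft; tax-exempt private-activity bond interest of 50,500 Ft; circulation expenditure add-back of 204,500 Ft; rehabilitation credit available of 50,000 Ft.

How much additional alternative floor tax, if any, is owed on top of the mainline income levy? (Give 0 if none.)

107,380 Ft

Mainline income levy:
  93,000 Ft × 14% = 13,020 Ft
  373,000 Ft × 24% = 89,520 Ft
  148,000 Ft × 37% = 54,760 Ft
  105,000 Ft × 48% = 50,400 Ft
  → 207,700 Ft
  Less rehabilitation credit 50,000 Ft → 157,700 Ft

Alternative floor tax:
  Adjusted income: 719,000 Ft + 223,500 Ft + 50,500 Ft + 204,500 Ft = 1,197,500 Ft
  Less exemption 93,000 Ft → base 1,104,500 Ft
  1,104,500 Ft × 24% = 265,080 Ft

Excess of alternative floor tax over mainline income levy: 265,080 Ft − 157,700 Ft = 107,380 Ft.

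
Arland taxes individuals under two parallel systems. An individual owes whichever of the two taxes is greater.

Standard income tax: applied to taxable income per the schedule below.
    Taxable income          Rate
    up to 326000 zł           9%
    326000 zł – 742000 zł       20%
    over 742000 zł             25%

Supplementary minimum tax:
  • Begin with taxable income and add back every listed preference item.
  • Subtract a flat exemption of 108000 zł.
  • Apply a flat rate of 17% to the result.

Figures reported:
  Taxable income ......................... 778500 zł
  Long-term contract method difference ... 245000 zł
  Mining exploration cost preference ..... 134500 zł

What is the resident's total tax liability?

178500 zł

Supplementary minimum tax:
  Adjusted income: 778500 zł + 245000 zł + 134500 zł = 1158000 zł
  Less exemption 108000 zł → base 1050000 zł
  1050000 zł × 17% = 178500 zł

Standard income tax:
  326000 zł × 9% = 29340 zł
  416000 zł × 20% = 83200 zł
  36500 zł × 25% = 9125 zł
  → 121665 zł

178500 zł > 121665 zł, so the supplementary minimum tax is the binding amount.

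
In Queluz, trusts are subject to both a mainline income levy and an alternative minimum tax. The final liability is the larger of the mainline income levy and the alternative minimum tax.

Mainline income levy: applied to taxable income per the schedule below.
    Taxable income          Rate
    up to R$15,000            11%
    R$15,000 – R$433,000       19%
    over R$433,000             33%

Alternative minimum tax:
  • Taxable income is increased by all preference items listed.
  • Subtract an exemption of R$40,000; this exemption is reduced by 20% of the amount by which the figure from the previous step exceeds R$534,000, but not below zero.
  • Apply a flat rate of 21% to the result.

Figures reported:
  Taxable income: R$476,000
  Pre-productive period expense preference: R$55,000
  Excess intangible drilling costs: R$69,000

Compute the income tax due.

R$120,372

Mainline income levy:
  R$15,000 × 11% = R$1,650
  R$418,000 × 19% = R$79,420
  R$43,000 × 33% = R$14,190
  → R$95,260

Alternative minimum tax:
  Adjusted income: R$476,000 + R$55,000 + R$69,000 = R$600,000
  Exemption: R$40,000 − 20% × (R$600,000 − R$534,000) = R$40,000 − R$13,200 = R$26,800
  Base: R$600,000 − R$26,800 = R$573,200
  R$573,200 × 21% = R$120,372

R$120,372 > R$95,260, so the alternative minimum tax is the binding amount.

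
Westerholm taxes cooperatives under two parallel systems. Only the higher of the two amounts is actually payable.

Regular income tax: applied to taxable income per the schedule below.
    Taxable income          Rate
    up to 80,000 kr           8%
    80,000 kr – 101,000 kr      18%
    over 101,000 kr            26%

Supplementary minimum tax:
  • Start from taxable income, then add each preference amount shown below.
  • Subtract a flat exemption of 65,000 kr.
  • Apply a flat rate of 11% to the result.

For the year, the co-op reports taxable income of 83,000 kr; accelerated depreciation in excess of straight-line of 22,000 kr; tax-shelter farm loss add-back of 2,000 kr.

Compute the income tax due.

Regular income tax:
  80,000 kr × 8% = 6,400 kr
  3,000 kr × 18% = 540 kr
  → 6,940 kr

Supplementary minimum tax:
  Adjusted income: 83,000 kr + 22,000 kr + 2,000 kr = 107,000 kr
  Less exemption 65,000 kr → base 42,000 kr
  42,000 kr × 11% = 4,620 kr

6,940 kr > 4,620 kr, so the regular income tax governs.

6,940 kr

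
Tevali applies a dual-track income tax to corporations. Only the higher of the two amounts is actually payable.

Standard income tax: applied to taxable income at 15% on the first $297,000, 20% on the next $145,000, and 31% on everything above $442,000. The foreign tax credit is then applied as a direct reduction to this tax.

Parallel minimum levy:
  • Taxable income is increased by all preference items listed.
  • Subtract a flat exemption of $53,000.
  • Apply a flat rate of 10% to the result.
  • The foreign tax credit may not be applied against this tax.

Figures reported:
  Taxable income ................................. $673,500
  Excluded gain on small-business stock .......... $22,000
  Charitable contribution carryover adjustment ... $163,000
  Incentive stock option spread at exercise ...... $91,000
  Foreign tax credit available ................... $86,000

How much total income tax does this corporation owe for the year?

$89,650

Parallel minimum levy:
  Adjusted income: $673,500 + $22,000 + $163,000 + $91,000 = $949,500
  Less exemption $53,000 → base $896,500
  $896,500 × 10% = $89,650

Standard income tax:
  $297,000 × 15% = $44,550
  $145,000 × 20% = $29,000
  $231,500 × 31% = $71,765
  → $145,315
  Less foreign tax credit $86,000 → $59,315

$89,650 > $59,315, so the parallel minimum levy is the binding amount.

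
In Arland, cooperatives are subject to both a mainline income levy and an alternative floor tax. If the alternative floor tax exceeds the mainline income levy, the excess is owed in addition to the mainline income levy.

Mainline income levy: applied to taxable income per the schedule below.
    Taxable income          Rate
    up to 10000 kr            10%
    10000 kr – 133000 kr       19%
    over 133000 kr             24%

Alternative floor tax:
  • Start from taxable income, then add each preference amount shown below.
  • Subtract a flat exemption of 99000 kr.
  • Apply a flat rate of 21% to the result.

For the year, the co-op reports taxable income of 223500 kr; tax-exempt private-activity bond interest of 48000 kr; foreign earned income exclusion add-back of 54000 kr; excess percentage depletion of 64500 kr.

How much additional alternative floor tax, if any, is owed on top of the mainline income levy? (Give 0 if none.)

Mainline income levy:
  10000 kr × 10% = 1000 kr
  123000 kr × 19% = 23370 kr
  90500 kr × 24% = 21720 kr
  → 46090 kr

Alternative floor tax:
  Adjusted income: 223500 kr + 48000 kr + 54000 kr + 64500 kr = 390000 kr
  Less exemption 99000 kr → base 291000 kr
  291000 kr × 21% = 61110 kr

Excess of alternative floor tax over mainline income levy: 61110 kr − 46090 kr = 15020 kr.

15020 kr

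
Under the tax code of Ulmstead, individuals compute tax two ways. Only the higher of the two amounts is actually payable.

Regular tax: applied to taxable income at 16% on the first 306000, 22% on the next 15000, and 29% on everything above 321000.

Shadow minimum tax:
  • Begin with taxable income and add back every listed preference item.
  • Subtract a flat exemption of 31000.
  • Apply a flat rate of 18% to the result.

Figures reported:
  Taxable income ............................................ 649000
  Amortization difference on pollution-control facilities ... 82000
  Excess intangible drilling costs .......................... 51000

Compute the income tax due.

Regular tax:
  306000 × 16% = 48960
  15000 × 22% = 3300
  328000 × 29% = 95120
  → 147380

Shadow minimum tax:
  Adjusted income: 649000 + 82000 + 51000 = 782000
  Less exemption 31000 → base 751000
  751000 × 18% = 135180

147380 > 135180, so the regular tax governs.

147380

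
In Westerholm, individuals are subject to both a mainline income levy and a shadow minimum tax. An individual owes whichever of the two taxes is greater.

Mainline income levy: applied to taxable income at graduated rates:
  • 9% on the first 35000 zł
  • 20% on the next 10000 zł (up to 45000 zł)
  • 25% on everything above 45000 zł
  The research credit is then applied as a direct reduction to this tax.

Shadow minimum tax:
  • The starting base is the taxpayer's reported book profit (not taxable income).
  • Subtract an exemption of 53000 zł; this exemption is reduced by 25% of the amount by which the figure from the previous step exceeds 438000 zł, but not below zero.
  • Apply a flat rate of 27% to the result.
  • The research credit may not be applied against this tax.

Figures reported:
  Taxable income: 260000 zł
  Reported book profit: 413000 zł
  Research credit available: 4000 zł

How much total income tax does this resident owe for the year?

Shadow minimum tax:
  Base (reported book profit): 413000 zł
  Exemption: 413000 zł ≤ 438000 zł, so full 53000 zł applies
  Base: 413000 zł − 53000 zł = 360000 zł
  360000 zł × 27% = 97200 zł

Mainline income levy:
  35000 zł × 9% = 3150 zł
  10000 zł × 20% = 2000 zł
  215000 zł × 25% = 53750 zł
  → 58900 zł
  Less research credit 4000 zł → 54900 zł

97200 zł > 54900 zł, so the shadow minimum tax is the binding amount.

97200 zł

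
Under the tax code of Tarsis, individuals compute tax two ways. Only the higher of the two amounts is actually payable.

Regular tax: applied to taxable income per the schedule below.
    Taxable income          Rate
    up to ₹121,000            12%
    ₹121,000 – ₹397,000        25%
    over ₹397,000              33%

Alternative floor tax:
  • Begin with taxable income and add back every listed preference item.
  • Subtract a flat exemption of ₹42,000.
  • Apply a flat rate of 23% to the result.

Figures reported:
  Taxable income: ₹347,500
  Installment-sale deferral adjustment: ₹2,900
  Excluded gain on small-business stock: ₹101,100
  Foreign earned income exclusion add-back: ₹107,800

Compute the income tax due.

Regular tax:
  ₹121,000 × 12% = ₹14,520
  ₹226,500 × 25% = ₹56,625
  → ₹71,145

Alternative floor tax:
  Adjusted income: ₹347,500 + ₹2,900 + ₹101,100 + ₹107,800 = ₹559,300
  Less exemption ₹42,000 → base ₹517,300
  ₹517,300 × 23% = ₹118,979

₹118,979 > ₹71,145, so the alternative floor tax is the binding amount.

₹118,979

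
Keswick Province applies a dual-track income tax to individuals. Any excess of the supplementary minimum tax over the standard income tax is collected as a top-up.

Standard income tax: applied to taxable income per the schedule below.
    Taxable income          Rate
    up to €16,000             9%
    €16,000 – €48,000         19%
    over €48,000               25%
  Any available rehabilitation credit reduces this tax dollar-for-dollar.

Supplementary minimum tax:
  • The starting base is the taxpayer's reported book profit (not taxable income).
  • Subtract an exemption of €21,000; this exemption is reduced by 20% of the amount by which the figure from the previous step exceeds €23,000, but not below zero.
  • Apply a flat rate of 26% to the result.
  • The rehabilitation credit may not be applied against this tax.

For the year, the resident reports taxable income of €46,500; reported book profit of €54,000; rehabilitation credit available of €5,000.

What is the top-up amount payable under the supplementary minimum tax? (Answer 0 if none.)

€7,957

Supplementary minimum tax:
  Base (reported book profit): €54,000
  Exemption: €21,000 − 20% × (€54,000 − €23,000) = €21,000 − €6,200 = €14,800
  Base: €54,000 − €14,800 = €39,200
  €39,200 × 26% = €10,192

Standard income tax:
  €16,000 × 9% = €1,440
  €30,500 × 19% = €5,795
  → €7,235
  Less rehabilitation credit €5,000 → €2,235

Excess of supplementary minimum tax over standard income tax: €10,192 − €2,235 = €7,957.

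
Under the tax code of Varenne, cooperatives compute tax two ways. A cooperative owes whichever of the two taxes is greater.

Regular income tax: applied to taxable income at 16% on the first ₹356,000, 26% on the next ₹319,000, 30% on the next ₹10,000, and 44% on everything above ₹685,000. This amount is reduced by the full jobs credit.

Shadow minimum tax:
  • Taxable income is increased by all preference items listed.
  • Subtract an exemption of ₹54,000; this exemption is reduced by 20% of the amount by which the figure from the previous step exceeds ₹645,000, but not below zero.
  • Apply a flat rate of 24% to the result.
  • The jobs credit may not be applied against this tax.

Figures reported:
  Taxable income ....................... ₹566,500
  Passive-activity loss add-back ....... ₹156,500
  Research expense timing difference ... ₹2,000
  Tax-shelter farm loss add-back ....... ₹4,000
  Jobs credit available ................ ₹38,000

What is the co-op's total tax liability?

Shadow minimum tax:
  Adjusted income: ₹566,500 + ₹156,500 + ₹2,000 + ₹4,000 = ₹729,000
  Exemption: ₹54,000 − 20% × (₹729,000 − ₹645,000) = ₹54,000 − ₹16,800 = ₹37,200
  Base: ₹729,000 − ₹37,200 = ₹691,800
  ₹691,800 × 24% = ₹166,032

Regular income tax:
  ₹356,000 × 16% = ₹56,960
  ₹210,500 × 26% = ₹54,730
  → ₹111,690
  Less jobs credit ₹38,000 → ₹73,690

₹166,032 > ₹73,690, so the shadow minimum tax is the binding amount.

₹166,032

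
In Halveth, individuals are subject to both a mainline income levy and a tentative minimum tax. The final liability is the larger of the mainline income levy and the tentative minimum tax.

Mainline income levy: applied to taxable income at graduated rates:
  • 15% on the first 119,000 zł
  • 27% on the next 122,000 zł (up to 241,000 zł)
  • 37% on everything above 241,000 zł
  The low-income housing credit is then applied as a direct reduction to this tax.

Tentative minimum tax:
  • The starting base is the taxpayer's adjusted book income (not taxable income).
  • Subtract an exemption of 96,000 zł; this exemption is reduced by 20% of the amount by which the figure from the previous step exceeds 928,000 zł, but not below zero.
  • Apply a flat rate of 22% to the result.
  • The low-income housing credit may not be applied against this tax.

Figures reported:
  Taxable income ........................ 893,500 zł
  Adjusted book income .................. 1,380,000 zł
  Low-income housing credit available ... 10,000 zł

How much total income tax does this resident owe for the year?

302,368 zł

Tentative minimum tax:
  Base (adjusted book income): 1,380,000 zł
  Exemption: 96,000 zł − 20% × (1,380,000 zł − 928,000 zł) = 96,000 zł − 90,400 zł = 5,600 zł
  Base: 1,380,000 zł − 5,600 zł = 1,374,400 zł
  1,374,400 zł × 22% = 302,368 zł

Mainline income levy:
  119,000 zł × 15% = 17,850 zł
  122,000 zł × 27% = 32,940 zł
  652,500 zł × 37% = 241,425 zł
  → 292,215 zł
  Less low-income housing credit 10,000 zł → 282,215 zł

302,368 zł > 282,215 zł, so the tentative minimum tax is the binding amount.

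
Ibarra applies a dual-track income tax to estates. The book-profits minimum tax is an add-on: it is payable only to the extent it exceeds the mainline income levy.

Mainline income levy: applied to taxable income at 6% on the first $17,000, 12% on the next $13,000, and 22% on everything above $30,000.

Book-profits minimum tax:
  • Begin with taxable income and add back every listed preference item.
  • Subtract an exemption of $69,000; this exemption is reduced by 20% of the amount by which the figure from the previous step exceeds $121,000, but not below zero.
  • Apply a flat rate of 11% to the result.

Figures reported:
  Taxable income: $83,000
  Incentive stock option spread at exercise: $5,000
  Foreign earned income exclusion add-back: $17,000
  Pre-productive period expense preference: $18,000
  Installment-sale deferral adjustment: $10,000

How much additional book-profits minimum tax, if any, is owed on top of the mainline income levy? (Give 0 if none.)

$0

Book-profits minimum tax:
  Adjusted income: $83,000 + $5,000 + $17,000 + $18,000 + $10,000 = $133,000
  Exemption: $69,000 − 20% × ($133,000 − $121,000) = $69,000 − $2,400 = $66,600
  Base: $133,000 − $66,600 = $66,400
  $66,400 × 11% = $7,304

Mainline income levy:
  $17,000 × 6% = $1,020
  $13,000 × 12% = $1,560
  $53,000 × 22% = $11,660
  → $14,240

$7,304 ≤ $14,240, so no add-on is due.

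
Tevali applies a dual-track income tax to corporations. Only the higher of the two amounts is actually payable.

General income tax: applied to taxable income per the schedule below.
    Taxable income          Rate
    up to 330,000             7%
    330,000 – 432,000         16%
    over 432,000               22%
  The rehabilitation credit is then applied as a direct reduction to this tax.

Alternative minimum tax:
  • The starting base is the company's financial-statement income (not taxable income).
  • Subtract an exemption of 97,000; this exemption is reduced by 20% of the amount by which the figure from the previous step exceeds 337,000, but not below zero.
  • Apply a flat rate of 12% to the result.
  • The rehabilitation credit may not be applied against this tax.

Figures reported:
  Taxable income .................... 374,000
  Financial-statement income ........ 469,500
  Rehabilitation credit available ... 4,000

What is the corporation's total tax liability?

General income tax:
  330,000 × 7% = 23,100
  44,000 × 16% = 7,040
  → 30,140
  Less rehabilitation credit 4,000 → 26,140

Alternative minimum tax:
  Base (financial-statement income): 469,500
  Exemption: 97,000 − 20% × (469,500 − 337,000) = 97,000 − 26,500 = 70,500
  Base: 469,500 − 70,500 = 399,000
  399,000 × 12% = 47,880

47,880 > 26,140, so the alternative minimum tax is the binding amount.

47,880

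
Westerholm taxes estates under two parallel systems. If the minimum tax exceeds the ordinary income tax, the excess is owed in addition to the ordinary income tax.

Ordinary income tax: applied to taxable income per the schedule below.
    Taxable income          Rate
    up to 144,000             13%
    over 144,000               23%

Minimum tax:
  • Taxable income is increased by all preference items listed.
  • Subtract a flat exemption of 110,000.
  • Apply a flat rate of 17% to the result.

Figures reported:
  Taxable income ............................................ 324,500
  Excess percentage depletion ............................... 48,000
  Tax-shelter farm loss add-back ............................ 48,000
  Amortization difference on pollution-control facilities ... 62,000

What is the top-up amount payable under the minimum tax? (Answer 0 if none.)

Ordinary income tax:
  144,000 × 13% = 18,720
  180,500 × 23% = 41,515
  → 60,235

Minimum tax:
  Adjusted income: 324,500 + 48,000 + 48,000 + 62,000 = 482,500
  Less exemption 110,000 → base 372,500
  372,500 × 17% = 63,325

Excess of minimum tax over ordinary income tax: 63,325 − 60,235 = 3,090.

3,090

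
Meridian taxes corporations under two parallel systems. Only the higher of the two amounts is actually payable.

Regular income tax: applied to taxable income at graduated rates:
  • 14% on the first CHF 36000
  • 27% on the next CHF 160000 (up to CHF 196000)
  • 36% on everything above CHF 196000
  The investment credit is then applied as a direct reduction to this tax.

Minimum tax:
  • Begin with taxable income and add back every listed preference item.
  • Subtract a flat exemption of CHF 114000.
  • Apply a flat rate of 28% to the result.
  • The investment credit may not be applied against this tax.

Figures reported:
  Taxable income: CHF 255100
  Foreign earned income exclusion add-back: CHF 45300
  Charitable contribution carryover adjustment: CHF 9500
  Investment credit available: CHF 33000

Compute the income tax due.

Regular income tax:
  CHF 36000 × 14% = CHF 5040
  CHF 160000 × 27% = CHF 43200
  CHF 59100 × 36% = CHF 21276
  → CHF 69516
  Less investment credit CHF 33000 → CHF 36516

Minimum tax:
  Adjusted income: CHF 255100 + CHF 45300 + CHF 9500 = CHF 309900
  Less exemption CHF 114000 → base CHF 195900
  CHF 195900 × 28% = CHF 54852

CHF 54852 > CHF 36516, so the minimum tax is the binding amount.

CHF 54852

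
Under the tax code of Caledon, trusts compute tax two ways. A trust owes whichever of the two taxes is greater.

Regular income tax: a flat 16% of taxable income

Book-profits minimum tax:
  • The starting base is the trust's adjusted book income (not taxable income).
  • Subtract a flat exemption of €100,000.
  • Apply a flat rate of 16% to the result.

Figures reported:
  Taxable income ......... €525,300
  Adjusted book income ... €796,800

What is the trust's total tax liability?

€111,488

Regular income tax:
  €525,300 × 16% = €84,048

Book-profits minimum tax:
  Base (adjusted book income): €796,800
  Less exemption €100,000 → base €696,800
  €696,800 × 16% = €111,488

€111,488 > €84,048, so the book-profits minimum tax is the binding amount.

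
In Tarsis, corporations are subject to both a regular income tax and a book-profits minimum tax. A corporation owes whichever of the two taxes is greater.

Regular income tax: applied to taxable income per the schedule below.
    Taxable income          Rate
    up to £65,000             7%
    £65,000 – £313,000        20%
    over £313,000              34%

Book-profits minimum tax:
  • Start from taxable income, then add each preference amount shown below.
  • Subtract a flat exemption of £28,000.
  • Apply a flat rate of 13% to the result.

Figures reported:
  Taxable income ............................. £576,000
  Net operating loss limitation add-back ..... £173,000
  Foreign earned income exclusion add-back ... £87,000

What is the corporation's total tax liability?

£143,570

Book-profits minimum tax:
  Adjusted income: £576,000 + £173,000 + £87,000 = £836,000
  Less exemption £28,000 → base £808,000
  £808,000 × 13% = £105,040

Regular income tax:
  £65,000 × 7% = £4,550
  £248,000 × 20% = £49,600
  £263,000 × 34% = £89,420
  → £143,570

£143,570 > £105,040, so the regular income tax governs.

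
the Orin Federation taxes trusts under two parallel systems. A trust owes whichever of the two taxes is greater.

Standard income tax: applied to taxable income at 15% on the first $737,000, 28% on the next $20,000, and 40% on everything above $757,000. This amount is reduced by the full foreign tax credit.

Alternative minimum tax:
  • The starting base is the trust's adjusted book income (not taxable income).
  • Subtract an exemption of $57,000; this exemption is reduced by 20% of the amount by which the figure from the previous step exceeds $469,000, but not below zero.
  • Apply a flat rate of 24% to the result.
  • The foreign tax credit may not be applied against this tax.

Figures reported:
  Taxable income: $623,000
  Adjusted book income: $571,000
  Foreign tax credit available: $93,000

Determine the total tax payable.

Standard income tax:
  $623,000 × 15% = $93,450
  Less foreign tax credit $93,000 → $450

Alternative minimum tax:
  Base (adjusted book income): $571,000
  Exemption: $57,000 − 20% × ($571,000 − $469,000) = $57,000 − $20,400 = $36,600
  Base: $571,000 − $36,600 = $534,400
  $534,400 × 24% = $128,256

$128,256 > $450, so the alternative minimum tax is the binding amount.

$128,256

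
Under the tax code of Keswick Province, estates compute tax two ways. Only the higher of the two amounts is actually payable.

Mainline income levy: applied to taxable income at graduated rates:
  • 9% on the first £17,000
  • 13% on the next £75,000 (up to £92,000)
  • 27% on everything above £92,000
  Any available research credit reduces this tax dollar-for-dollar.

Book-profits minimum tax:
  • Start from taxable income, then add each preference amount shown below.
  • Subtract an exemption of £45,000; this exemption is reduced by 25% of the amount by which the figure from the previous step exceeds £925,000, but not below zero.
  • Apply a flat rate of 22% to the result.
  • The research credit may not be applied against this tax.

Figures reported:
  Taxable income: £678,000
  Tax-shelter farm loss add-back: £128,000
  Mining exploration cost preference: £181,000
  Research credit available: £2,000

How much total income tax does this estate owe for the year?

£210,650

Book-profits minimum tax:
  Adjusted income: £678,000 + £128,000 + £181,000 = £987,000
  Exemption: £45,000 − 25% × (£987,000 − £925,000) = £45,000 − £15,500 = £29,500
  Base: £987,000 − £29,500 = £957,500
  £957,500 × 22% = £210,650

Mainline income levy:
  £17,000 × 9% = £1,530
  £75,000 × 13% = £9,750
  £586,000 × 27% = £158,220
  → £169,500
  Less research credit £2,000 → £167,500

£210,650 > £167,500, so the book-profits minimum tax is the binding amount.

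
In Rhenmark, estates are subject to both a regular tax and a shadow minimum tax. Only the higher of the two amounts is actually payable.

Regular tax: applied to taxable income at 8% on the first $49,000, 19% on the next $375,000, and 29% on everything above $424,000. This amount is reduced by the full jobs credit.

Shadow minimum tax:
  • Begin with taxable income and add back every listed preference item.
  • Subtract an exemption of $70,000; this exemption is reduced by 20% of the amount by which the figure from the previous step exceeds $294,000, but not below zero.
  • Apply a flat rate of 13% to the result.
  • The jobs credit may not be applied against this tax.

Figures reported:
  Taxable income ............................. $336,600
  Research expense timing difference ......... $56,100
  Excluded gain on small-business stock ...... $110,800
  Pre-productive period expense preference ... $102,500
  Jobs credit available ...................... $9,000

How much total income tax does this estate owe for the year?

$77,792

Shadow minimum tax:
  Adjusted income: $336,600 + $56,100 + $110,800 + $102,500 = $606,000
  Exemption: $70,000 − 20% × ($606,000 − $294,000) = $70,000 − $62,400 = $7,600
  Base: $606,000 − $7,600 = $598,400
  $598,400 × 13% = $77,792

Regular tax:
  $49,000 × 8% = $3,920
  $287,600 × 19% = $54,644
  → $58,564
  Less jobs credit $9,000 → $49,564

$77,792 > $49,564, so the shadow minimum tax is the binding amount.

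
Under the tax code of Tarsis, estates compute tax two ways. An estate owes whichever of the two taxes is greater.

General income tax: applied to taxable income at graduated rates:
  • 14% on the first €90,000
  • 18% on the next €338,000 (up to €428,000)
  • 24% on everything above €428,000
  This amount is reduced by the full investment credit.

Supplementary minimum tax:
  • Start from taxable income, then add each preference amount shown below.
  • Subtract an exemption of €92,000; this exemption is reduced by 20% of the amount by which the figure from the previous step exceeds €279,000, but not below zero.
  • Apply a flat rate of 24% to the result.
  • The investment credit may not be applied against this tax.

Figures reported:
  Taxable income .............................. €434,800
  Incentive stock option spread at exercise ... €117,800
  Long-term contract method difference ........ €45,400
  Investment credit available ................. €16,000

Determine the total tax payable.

€136,752

Supplementary minimum tax:
  Adjusted income: €434,800 + €117,800 + €45,400 = €598,000
  Exemption: €92,000 − 20% × (€598,000 − €279,000) = €92,000 − €63,800 = €28,200
  Base: €598,000 − €28,200 = €569,800
  €569,800 × 24% = €136,752

General income tax:
  €90,000 × 14% = €12,600
  €338,000 × 18% = €60,840
  €6,800 × 24% = €1,632
  → €75,072
  Less investment credit €16,000 → €59,072

€136,752 > €59,072, so the supplementary minimum tax is the binding amount.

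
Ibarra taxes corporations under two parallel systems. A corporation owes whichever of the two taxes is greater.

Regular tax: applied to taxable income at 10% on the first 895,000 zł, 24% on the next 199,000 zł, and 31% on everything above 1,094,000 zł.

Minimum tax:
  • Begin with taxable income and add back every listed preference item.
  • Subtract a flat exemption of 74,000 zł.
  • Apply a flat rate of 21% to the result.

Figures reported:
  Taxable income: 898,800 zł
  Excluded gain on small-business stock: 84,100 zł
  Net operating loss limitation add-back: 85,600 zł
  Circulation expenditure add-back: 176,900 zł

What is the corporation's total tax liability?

Regular tax:
  895,000 zł × 10% = 89,500 zł
  3,800 zł × 24% = 912 zł
  → 90,412 zł

Minimum tax:
  Adjusted income: 898,800 zł + 84,100 zł + 85,600 zł + 176,900 zł = 1,245,400 zł
  Less exemption 74,000 zł → base 1,171,400 zł
  1,171,400 zł × 21% = 245,994 zł

245,994 zł > 90,412 zł, so the minimum tax is the binding amount.

245,994 zł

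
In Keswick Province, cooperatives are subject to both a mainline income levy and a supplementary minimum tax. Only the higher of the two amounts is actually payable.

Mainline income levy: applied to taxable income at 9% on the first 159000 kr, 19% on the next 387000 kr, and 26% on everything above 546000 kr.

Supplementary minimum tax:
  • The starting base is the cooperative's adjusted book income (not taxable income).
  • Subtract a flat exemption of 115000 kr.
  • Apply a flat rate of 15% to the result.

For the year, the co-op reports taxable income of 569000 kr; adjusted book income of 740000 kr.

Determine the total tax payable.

Supplementary minimum tax:
  Base (adjusted book income): 740000 kr
  Less exemption 115000 kr → base 625000 kr
  625000 kr × 15% = 93750 kr

Mainline income levy:
  159000 kr × 9% = 14310 kr
  387000 kr × 19% = 73530 kr
  23000 kr × 26% = 5980 kr
  → 93820 kr

93820 kr > 93750 kr, so the mainline income levy governs.

93820 kr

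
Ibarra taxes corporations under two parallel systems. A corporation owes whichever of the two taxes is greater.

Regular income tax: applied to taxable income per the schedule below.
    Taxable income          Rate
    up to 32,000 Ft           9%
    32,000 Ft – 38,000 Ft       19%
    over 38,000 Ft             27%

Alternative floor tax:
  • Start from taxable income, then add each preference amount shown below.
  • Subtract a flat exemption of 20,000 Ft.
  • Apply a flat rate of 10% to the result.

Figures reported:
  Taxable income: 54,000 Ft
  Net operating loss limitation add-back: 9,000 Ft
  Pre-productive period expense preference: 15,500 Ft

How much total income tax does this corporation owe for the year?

8,340 Ft

Alternative floor tax:
  Adjusted income: 54,000 Ft + 9,000 Ft + 15,500 Ft = 78,500 Ft
  Less exemption 20,000 Ft → base 58,500 Ft
  58,500 Ft × 10% = 5,850 Ft

Regular income tax:
  32,000 Ft × 9% = 2,880 Ft
  6,000 Ft × 19% = 1,140 Ft
  16,000 Ft × 27% = 4,320 Ft
  → 8,340 Ft

8,340 Ft > 5,850 Ft, so the regular income tax governs.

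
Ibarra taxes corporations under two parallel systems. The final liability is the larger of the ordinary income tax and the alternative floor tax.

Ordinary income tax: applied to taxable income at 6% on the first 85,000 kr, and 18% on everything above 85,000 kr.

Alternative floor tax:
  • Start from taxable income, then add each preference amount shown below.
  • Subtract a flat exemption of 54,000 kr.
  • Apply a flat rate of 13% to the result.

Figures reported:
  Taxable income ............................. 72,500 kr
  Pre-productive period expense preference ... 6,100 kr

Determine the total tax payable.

Ordinary income tax:
  72,500 kr × 6% = 4,350 kr

Alternative floor tax:
  Adjusted income: 72,500 kr + 6,100 kr = 78,600 kr
  Less exemption 54,000 kr → base 24,600 kr
  24,600 kr × 13% = 3,198 kr

4,350 kr > 3,198 kr, so the ordinary income tax governs.

4,350 kr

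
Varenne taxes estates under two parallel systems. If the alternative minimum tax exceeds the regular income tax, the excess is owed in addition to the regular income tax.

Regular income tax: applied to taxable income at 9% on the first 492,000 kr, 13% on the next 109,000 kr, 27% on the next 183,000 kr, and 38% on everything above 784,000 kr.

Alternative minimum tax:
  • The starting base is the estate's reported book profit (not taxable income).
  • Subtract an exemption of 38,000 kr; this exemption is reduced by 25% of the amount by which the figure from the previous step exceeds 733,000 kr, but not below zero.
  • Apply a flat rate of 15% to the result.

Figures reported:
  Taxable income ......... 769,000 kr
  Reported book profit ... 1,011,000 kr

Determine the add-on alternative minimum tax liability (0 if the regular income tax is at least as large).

47,840 kr

Alternative minimum tax:
  Base (reported book profit): 1,011,000 kr
  Exemption: 25% × (1,011,000 kr − 733,000 kr) = 69,500 kr ≥ 38,000 kr, so the exemption is fully phased out
  Base: 1,011,000 kr − 0 kr = 1,011,000 kr
  1,011,000 kr × 15% = 151,650 kr

Regular income tax:
  492,000 kr × 9% = 44,280 kr
  109,000 kr × 13% = 14,170 kr
  168,000 kr × 27% = 45,360 kr
  → 103,810 kr

Excess of alternative minimum tax over regular income tax: 151,650 kr − 103,810 kr = 47,840 kr.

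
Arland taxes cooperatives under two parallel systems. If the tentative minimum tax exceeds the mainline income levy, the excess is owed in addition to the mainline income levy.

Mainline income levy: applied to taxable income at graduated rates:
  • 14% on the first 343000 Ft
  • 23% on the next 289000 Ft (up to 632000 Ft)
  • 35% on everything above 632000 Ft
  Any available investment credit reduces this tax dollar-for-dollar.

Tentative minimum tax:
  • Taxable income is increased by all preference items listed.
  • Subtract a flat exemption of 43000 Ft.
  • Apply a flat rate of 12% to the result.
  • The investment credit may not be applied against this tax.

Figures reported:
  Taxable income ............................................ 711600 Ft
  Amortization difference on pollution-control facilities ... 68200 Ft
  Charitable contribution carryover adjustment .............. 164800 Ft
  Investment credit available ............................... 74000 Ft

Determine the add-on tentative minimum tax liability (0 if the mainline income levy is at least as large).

Mainline income levy:
  343000 Ft × 14% = 48020 Ft
  289000 Ft × 23% = 66470 Ft
  79600 Ft × 35% = 27860 Ft
  → 142350 Ft
  Less investment credit 74000 Ft → 68350 Ft

Tentative minimum tax:
  Adjusted income: 711600 Ft + 68200 Ft + 164800 Ft = 944600 Ft
  Less exemption 43000 Ft → base 901600 Ft
  901600 Ft × 12% = 108192 Ft

Excess of tentative minimum tax over mainline income levy: 108192 Ft − 68350 Ft = 39842 Ft.

39842 Ft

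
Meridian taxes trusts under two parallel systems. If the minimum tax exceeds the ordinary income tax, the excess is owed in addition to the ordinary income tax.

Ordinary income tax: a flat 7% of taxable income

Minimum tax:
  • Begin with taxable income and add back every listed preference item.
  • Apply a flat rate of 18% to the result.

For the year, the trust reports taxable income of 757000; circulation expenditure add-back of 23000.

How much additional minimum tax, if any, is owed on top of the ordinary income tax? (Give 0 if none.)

Minimum tax:
  Adjusted income: 757000 + 23000 = 780000
  780000 × 18% = 140400

Ordinary income tax:
  757000 × 7% = 52990

Excess of minimum tax over ordinary income tax: 140400 − 52990 = 87410.

87410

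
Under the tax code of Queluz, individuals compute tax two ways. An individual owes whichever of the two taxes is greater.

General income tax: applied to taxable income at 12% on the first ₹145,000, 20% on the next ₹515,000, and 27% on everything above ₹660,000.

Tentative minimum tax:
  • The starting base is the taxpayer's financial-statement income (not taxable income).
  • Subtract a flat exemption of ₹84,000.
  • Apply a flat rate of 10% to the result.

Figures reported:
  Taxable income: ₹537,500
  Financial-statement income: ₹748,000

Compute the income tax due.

₹95,900

Tentative minimum tax:
  Base (financial-statement income): ₹748,000
  Less exemption ₹84,000 → base ₹664,000
  ₹664,000 × 10% = ₹66,400

General income tax:
  ₹145,000 × 12% = ₹17,400
  ₹392,500 × 20% = ₹78,500
  → ₹95,900

₹95,900 > ₹66,400, so the general income tax governs.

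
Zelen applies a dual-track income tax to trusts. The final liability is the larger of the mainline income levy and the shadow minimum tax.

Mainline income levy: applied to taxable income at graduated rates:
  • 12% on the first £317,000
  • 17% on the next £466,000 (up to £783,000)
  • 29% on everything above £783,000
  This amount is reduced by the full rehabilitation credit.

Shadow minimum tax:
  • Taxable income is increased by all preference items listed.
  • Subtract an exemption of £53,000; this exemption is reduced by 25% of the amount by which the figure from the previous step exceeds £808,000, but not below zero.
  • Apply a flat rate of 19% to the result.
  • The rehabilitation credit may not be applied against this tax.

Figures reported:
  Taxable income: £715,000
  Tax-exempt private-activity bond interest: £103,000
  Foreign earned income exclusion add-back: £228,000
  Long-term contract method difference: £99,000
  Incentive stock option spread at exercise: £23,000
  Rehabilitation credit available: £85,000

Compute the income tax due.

Shadow minimum tax:
  Adjusted income: £715,000 + £103,000 + £228,000 + £99,000 + £23,000 = £1,168,000
  Exemption: 25% × (£1,168,000 − £808,000) = £90,000 ≥ £53,000, so the exemption is fully phased out
  Base: £1,168,000 − £0 = £1,168,000
  £1,168,000 × 19% = £221,920

Mainline income levy:
  £317,000 × 12% = £38,040
  £398,000 × 17% = £67,660
  → £105,700
  Less rehabilitation credit £85,000 → £20,700

£221,920 > £20,700, so the shadow minimum tax is the binding amount.

£221,920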